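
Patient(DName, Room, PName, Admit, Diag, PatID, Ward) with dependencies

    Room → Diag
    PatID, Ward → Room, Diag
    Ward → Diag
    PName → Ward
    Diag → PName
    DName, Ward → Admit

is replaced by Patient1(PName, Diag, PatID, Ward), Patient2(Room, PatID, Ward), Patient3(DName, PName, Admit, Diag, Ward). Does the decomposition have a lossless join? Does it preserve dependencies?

lossy but dependency-preserving

Lossless test (chase): Rows 1 and 2 agree on PatID, Ward; apply PatID, Ward→Room, Diag and equate their Room, Diag entries. Rows 1 and 2 agree on Diag; apply Diag→PName and equate their PName entries. No row becomes fully distinguished — the join is lossy.
Dependency preservation: Room → Diag; PatID, Ward → Room, Diag are not contained in any single fragment, but the restricted closure of each left-hand side across the fragments still reaches the right-hand side; the remaining FDs each lie inside some fragment. All dependencies are preserved.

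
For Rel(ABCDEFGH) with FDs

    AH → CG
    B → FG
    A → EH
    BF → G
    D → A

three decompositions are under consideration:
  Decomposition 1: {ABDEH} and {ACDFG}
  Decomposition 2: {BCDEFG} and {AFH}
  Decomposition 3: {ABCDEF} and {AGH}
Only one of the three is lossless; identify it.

Decomposition 3

Decomposition 1: common = {AD}, closure = {ACDEGH} → lossy.
Decomposition 2: common = {F}, closure = {F} → lossy.
Decomposition 3: common = {A}, closure = {ACEGH} → lossless.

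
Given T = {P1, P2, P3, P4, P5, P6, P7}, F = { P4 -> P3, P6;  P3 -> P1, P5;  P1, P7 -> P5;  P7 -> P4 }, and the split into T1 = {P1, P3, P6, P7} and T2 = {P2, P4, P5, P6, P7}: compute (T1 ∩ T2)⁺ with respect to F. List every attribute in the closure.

P1, P3, P4, P5, P6, P7

T1 ∩ T2 = {P6, P7}.
P7 → P4 applies, adding P4
P4 → P3, P6 applies, adding P3
P3 → P1, P5 applies, adding P1, P5
Closure: {P1, P3, P4, P5, P6, P7}.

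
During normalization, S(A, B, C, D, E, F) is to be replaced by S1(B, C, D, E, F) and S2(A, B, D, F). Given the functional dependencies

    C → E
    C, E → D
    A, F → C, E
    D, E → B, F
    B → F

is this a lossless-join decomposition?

Common attributes: S1 ∩ S2 = {B, D, F}.
No dependency enlarges {B, D, F}, so (B, D, F)⁺ = {B, D, F}.
The closure contains neither all of S1 = {B, C, D, E, F} nor all of S2 = {A, B, D, F}, so the common attributes are not a superkey of either fragment. The join is lossy.

No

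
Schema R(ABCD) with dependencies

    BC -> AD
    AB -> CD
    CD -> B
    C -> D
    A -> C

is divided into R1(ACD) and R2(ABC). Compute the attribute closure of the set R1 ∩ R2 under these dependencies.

ABCD

R1 ∩ R2 = {AC}.
C → D applies, adding D
CD → B applies, adding B
Closure: {ABCD}.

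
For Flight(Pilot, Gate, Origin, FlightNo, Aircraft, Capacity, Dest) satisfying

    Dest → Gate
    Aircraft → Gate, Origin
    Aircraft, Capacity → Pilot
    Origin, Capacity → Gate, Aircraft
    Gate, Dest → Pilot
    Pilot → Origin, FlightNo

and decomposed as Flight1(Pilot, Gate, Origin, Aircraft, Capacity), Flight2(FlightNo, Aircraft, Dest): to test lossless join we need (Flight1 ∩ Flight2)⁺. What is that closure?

Flight1 ∩ Flight2 = {Aircraft}.
Aircraft → Gate, Origin applies, adding Gate, Origin
Closure: {Gate, Origin, Aircraft}.

Gate, Origin, Aircraft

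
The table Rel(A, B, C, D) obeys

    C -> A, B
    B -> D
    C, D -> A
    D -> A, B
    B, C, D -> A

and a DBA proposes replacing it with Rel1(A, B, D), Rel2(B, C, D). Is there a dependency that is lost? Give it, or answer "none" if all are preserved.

none

C → A, B: restricted closure across fragments reaches A, B.
B → D lies within Rel1.
C, D → A: restricted closure across fragments reaches A.
D → A, B lies within Rel1.
B, C, D → A: restricted closure across fragments reaches A.
Every dependency is enforceable on the fragments, so the decomposition is dependency-preserving.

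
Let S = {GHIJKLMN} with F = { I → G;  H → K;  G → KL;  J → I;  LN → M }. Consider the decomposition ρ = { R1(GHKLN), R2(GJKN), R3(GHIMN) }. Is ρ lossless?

Chase test. Columns are GHIJKLMN; row i has aⱼ where attribute j ∈ Ri, else bᵢⱼ.
Initial tableau (one row per fragment):
  row 1: a1 a2 b13 b14 a5 a6 b17 a8
  row 2: a1 b22 b23 a4 a5 b26 b27 a8
  row 3: a1 a2 a3 b34 b35 b36 a7 a8
Rows 1 and 3 agree on H; apply H→K and equate their K entries.
Rows 1 and 2 agree on G; apply G→KL and equate their KL entries.
Rows 1 and 3 agree on G; apply G→KL and equate their KL entries.
Rows 1 and 2 agree on LN; apply LN→M and equate their M entries.
Rows 1 and 3 agree on LN; apply LN→M and equate their M entries.
No row becomes fully distinguished — the join is lossy.

No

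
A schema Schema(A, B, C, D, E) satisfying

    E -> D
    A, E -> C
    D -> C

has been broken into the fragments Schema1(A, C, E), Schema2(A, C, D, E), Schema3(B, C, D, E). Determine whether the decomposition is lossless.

Chase test. Columns are A, B, C, D, E; row i has aⱼ where attribute j ∈ Schemai, else bᵢⱼ.
Initial tableau (one row per fragment):
  row 1: a1 b12 a3 b14 a5
  row 2: a1 b22 a3 a4 a5
  row 3: b31 a2 a3 a4 a5
Rows 1 and 2 agree on E; apply E→D and equate their D entries.
No row becomes fully distinguished — the join is lossy.

No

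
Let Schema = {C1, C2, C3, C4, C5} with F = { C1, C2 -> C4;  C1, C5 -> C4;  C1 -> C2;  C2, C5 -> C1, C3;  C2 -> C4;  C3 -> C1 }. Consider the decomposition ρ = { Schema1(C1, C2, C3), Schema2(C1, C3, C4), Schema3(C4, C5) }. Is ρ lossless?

No

Chase test. Columns are C1, C2, C3, C4, C5; row i has aⱼ where attribute j ∈ Schemai, else bᵢⱼ.
Initial tableau (one row per fragment):
  row 1: a1 a2 a3 b14 b15
  row 2: a1 b22 a3 a4 b25
  row 3: b31 b32 b33 a4 a5
Rows 1 and 2 agree on C1; apply C1→C2 and equate their C2 entries.
Rows 1 and 2 agree on C2; apply C2→C4 and equate their C4 entries.
No row becomes fully distinguished — the join is lossy.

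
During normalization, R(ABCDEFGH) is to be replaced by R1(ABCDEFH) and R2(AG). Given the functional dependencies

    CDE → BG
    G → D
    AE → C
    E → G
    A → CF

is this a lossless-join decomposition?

No

Common attributes: R1 ∩ R2 = {A}.
Closure of {A}: A → CF applies, adding CF. So (A)⁺ = {ACF}.
The closure contains neither all of R1 = {ABCDEFH} nor all of R2 = {AG}, so the common attributes are not a superkey of either fragment. The join is lossy.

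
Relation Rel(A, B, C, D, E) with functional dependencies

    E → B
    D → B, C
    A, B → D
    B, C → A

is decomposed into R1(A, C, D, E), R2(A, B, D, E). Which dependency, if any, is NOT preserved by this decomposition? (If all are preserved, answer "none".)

Check B, C → A: no single fragment contains all of {A, B, C}, and the restricted closure of {B, C} across the fragments never reaches {A}.
E → B is preserved.
D → B, C is preserved.
A, B → D is preserved.

B, C → A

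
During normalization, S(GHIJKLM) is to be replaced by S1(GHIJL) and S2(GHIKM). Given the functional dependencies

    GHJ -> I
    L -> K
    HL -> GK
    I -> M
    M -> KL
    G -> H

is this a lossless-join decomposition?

Yes

Common attributes: S1 ∩ S2 = {GHI}.
Closure of {GHI}: I → M applies, adding M; M → KL applies, adding KL. So (GHI)⁺ = {GHIKLM}.
This closure contains every attribute of S2, so S1 ∩ S2 → S2. The join is lossless.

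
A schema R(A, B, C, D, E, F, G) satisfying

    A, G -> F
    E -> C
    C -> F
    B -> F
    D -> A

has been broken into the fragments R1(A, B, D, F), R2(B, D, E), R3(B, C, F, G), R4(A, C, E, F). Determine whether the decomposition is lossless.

No

Chase test. Columns are A, B, C, D, E, F, G; row i has aⱼ where attribute j ∈ Ri, else bᵢⱼ.
Initial tableau (one row per fragment):
  row 1: a1 a2 b13 a4 b15 a6 b17
  row 2: b21 a2 b23 a4 a5 b26 b27
  row 3: b31 a2 a3 b34 b35 a6 a7
  row 4: a1 b42 a3 b44 a5 a6 b47
Rows 2 and 4 agree on E; apply E→C and equate their C entries.
Rows 2 and 3 agree on C; apply C→F and equate their F entries.
Rows 1 and 2 agree on D; apply D→A and equate their A entries.
No row becomes fully distinguished — the join is lossy.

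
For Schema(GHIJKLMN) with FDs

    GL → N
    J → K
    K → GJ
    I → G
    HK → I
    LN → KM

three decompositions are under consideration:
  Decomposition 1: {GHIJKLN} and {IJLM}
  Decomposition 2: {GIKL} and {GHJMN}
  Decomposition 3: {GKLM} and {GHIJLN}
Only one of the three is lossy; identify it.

Decomposition 2

Decomposition 1: common = {IJL}, closure = {GIJKLMN} → lossless.
Decomposition 2: common = {G}, closure = {G} → lossy.
Decomposition 3: common = {GL}, closure = {GJKLMN} → lossless.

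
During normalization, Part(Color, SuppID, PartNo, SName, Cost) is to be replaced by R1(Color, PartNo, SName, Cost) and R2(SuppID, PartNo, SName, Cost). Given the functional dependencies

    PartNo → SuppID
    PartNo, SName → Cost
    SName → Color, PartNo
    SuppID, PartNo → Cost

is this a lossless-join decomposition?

Common attributes: R1 ∩ R2 = {PartNo, SName, Cost}.
Closure of {PartNo, SName, Cost}: PartNo → SuppID applies, adding SuppID; SName → Color, PartNo applies, adding Color. So (PartNo, SName, Cost)⁺ = {Color, SuppID, PartNo, SName, Cost}.
This closure contains every attribute of R1, so R1 ∩ R2 → R1. The join is lossless.

Yes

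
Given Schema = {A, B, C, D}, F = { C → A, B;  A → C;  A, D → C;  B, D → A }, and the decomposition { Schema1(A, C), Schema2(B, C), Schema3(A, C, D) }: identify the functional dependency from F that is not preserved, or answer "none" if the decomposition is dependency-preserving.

B, D → A

Check B, D → A: no single fragment contains all of {A, B, D}, and the restricted closure of {B, D} across the fragments never reaches {A}.
C → A, B is preserved.
A → C is preserved.
A, D → C is preserved.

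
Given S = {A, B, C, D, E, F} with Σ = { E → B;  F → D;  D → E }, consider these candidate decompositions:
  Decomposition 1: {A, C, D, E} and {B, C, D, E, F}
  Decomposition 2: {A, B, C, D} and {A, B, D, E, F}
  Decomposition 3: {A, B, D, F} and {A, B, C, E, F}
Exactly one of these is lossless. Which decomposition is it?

Decomposition 3

Decomposition 1: common = {C, D, E}, closure = {B, C, D, E} → lossy.
Decomposition 2: common = {A, B, D}, closure = {A, B, D, E} → lossy.
Decomposition 3: common = {A, B, F}, closure = {A, B, D, E, F} → lossless.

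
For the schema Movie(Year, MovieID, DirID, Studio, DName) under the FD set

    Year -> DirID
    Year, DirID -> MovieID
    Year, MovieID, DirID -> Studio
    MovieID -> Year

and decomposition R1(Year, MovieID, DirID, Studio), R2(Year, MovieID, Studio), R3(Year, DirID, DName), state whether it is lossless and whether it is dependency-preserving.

Lossless test (chase): Rows 1 and 2 agree on Year; apply Year→DirID and equate their DirID entries. Rows 1 and 3 agree on Year, DirID; apply Year, DirID→MovieID and equate their MovieID entries. Rows 1 and 3 agree on Year, MovieID, DirID; apply Year, MovieID, DirID→Studio and equate their Studio entries. Row 3 is now all distinguished symbols — the join is lossless.
Dependency preservation: every FD's attributes lie within a single fragment, so each can be enforced locally — preserved.

lossless and dependency-preserving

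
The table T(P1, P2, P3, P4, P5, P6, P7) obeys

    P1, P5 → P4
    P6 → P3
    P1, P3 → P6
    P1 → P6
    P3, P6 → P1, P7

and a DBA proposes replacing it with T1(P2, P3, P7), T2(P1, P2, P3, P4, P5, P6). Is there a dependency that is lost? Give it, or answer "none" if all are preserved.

P3, P6 → P1, P7

Check P3, P6 → P1, P7: no single fragment contains all of {P1, P3, P6, P7}, and the restricted closure of {P3, P6} across the fragments never reaches {P1, P7}.
P1, P5 → P4 is preserved.
P6 → P3 is preserved.
P1, P3 → P6 is preserved.
P1 → P6 is preserved.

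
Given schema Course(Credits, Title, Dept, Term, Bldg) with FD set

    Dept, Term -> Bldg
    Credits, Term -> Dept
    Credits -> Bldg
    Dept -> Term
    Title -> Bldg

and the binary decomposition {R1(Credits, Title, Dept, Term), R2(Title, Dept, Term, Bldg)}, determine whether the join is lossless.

Common attributes: R1 ∩ R2 = {Title, Dept, Term}.
Closure of {Title, Dept, Term}: Dept, Term → Bldg applies, adding Bldg. So (Title, Dept, Term)⁺ = {Title, Dept, Term, Bldg}.
This closure contains every attribute of R2, so R1 ∩ R2 → R2. The join is lossless.

Yes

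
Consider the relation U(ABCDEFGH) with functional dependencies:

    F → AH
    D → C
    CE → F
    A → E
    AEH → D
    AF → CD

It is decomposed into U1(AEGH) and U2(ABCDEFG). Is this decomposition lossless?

Common attributes: U1 ∩ U2 = {AEG}.
No dependency enlarges {AEG}, so (AEG)⁺ = {AEG}.
The closure contains neither all of U1 = {AEGH} nor all of U2 = {ABCDEFG}, so the common attributes are not a superkey of either fragment. The join is lossy.

No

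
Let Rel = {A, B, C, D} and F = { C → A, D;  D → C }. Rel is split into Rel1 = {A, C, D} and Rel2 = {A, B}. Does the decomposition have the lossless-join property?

Common attributes: Rel1 ∩ Rel2 = {A}.
No dependency enlarges {A}, so (A)⁺ = {A}.
The closure contains neither all of Rel1 = {A, C, D} nor all of Rel2 = {A, B}, so the common attributes are not a superkey of either fragment. The join is lossy.

No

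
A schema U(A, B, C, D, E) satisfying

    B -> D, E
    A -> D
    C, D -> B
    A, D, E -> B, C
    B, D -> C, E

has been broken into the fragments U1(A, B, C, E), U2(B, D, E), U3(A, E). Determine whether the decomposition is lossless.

Chase test. Columns are A, B, C, D, E; row i has aⱼ where attribute j ∈ Ui, else bᵢⱼ.
Initial tableau (one row per fragment):
  row 1: a1 a2 a3 b14 a5
  row 2: b21 a2 b23 a4 a5
  row 3: a1 b32 b33 b34 a5
Rows 1 and 2 agree on B; apply B→D, E and equate their D, E entries.
Rows 1 and 3 agree on A; apply A→D and equate their D entries.
Rows 1 and 3 agree on A, D, E; apply A, D, E→B, C and equate their B, C entries.
Rows 1 and 2 agree on B, D; apply B, D→C, E and equate their C, E entries.
Row 1 is now all distinguished symbols — the join is lossless.

Yes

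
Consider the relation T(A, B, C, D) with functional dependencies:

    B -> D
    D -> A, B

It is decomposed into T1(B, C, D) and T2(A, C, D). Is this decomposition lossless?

Yes

Common attributes: T1 ∩ T2 = {C, D}.
Closure of {C, D}: D → A, B applies, adding A, B. So (C, D)⁺ = {A, B, C, D}.
This closure contains every attribute of T1, so T1 ∩ T2 → T1. The join is lossless.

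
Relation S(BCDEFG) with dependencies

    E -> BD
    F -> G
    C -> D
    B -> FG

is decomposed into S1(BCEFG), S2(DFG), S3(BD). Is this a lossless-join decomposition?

No

Chase test. Columns are BCDEFG; row i has aⱼ where attribute j ∈ Si, else bᵢⱼ.
Initial tableau (one row per fragment):
  row 1: a1 a2 b13 a4 a5 a6
  row 2: b21 b22 a3 b24 a5 a6
  row 3: a1 b32 a3 b34 b35 b36
Rows 1 and 3 agree on B; apply B→FG and equate their FG entries.
No row becomes fully distinguished — the join is lossy.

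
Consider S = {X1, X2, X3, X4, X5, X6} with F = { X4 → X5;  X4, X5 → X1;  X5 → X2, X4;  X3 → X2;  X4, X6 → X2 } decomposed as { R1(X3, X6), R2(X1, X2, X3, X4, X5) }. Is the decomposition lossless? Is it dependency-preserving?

lossy but dependency-preserving

Lossless test: (X3)⁺ = {X2, X3}, which is a superkey of neither fragment — lossy.
Dependency preservation: X4, X6 → X2 is not contained in any single fragment, but the restricted closure of its left-hand side across the fragments still reaches the right-hand side; the remaining FDs each lie inside some fragment. All dependencies are preserved.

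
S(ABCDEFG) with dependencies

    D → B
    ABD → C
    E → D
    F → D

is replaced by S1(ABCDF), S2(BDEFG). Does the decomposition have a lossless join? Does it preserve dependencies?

Lossless test: (BDF)⁺ = {BDF}, which is a superkey of neither fragment — lossy.
Dependency preservation: every FD's attributes lie within a single fragment, so each can be enforced locally — preserved.

lossy but dependency-preserving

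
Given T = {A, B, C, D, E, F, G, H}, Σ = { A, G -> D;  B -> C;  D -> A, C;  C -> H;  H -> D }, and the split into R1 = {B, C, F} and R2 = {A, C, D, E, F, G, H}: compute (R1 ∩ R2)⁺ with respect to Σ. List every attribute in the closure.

A, C, D, F, H

R1 ∩ R2 = {C, F}.
C → H applies, adding H
H → D applies, adding D
D → A, C applies, adding A
Closure: {A, C, D, F, H}.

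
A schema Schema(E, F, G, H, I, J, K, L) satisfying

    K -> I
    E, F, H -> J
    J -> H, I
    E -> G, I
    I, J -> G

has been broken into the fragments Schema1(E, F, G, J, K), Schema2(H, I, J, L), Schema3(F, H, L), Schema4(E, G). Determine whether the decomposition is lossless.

Chase test. Columns are E, F, G, H, I, J, K, L; row i has aⱼ where attribute j ∈ Schemai, else bᵢⱼ.
Initial tableau (one row per fragment):
  row 1: a1 a2 a3 b14 b15 a6 a7 b18
  row 2: b21 b22 b23 a4 a5 a6 b27 a8
  row 3: b31 a2 b33 a4 b35 b36 b37 a8
  row 4: a1 b42 a3 b44 b45 b46 b47 b48
Rows 1 and 2 agree on J; apply J→H, I and equate their H, I entries.
Rows 1 and 4 agree on E; apply E→G, I and equate their G, I entries.
Rows 1 and 2 agree on I, J; apply I, J→G and equate their G entries.
No row becomes fully distinguished — the join is lossy.

No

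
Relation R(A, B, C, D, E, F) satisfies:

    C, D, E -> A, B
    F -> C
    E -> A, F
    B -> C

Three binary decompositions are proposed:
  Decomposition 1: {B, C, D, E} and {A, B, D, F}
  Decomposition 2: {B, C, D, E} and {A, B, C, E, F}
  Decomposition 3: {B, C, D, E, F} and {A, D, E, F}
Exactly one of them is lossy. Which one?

Decomposition 1: common = {B, D}, closure = {B, C, D} → lossy.
Decomposition 2: common = {B, C, E}, closure = {A, B, C, E, F} → lossless.
Decomposition 3: common = {D, E, F}, closure = {A, B, C, D, E, F} → lossless.

Decomposition 1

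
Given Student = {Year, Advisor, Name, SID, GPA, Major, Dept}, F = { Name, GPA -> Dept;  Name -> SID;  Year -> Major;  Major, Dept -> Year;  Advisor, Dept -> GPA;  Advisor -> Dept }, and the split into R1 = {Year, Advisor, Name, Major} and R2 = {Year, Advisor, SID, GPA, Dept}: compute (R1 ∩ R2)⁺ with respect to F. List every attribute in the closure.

R1 ∩ R2 = {Year, Advisor}.
Year → Major applies, adding Major
Advisor → Dept applies, adding Dept
Advisor, Dept → GPA applies, adding GPA
Closure: {Year, Advisor, GPA, Major, Dept}.

Year, Advisor, GPA, Major, Dept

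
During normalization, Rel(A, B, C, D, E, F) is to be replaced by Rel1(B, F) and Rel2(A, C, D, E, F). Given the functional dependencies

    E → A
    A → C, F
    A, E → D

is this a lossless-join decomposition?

Common attributes: Rel1 ∩ Rel2 = {F}.
No dependency enlarges {F}, so (F)⁺ = {F}.
The closure contains neither all of Rel1 = {B, F} nor all of Rel2 = {A, C, D, E, F}, so the common attributes are not a superkey of either fragment. The join is lossy.

No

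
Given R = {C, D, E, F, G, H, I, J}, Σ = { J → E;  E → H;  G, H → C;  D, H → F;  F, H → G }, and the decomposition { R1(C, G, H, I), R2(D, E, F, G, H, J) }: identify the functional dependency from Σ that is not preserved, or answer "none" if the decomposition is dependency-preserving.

J → E lies within R2.
E → H lies within R2.
G, H → C lies within R1.
D, H → F lies within R2.
F, H → G lies within R2.
Every dependency is enforceable on the fragments, so the decomposition is dependency-preserving.

none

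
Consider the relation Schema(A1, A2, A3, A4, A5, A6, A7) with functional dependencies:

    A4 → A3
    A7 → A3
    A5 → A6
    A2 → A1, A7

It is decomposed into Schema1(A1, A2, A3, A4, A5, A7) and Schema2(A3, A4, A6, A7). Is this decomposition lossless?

No

Common attributes: Schema1 ∩ Schema2 = {A3, A4, A7}.
No dependency enlarges {A3, A4, A7}, so (A3, A4, A7)⁺ = {A3, A4, A7}.
The closure contains neither all of Schema1 = {A1, A2, A3, A4, A5, A7} nor all of Schema2 = {A3, A4, A6, A7}, so the common attributes are not a superkey of either fragment. The join is lossy.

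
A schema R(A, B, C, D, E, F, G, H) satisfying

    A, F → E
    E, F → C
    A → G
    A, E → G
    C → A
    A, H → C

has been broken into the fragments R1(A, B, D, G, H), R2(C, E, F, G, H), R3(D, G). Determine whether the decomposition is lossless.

No

Chase test. Columns are A, B, C, D, E, F, G, H; row i has aⱼ where attribute j ∈ Ri, else bᵢⱼ.
Initial tableau (one row per fragment):
  row 1: a1 a2 b13 a4 b15 b16 a7 a8
  row 2: b21 b22 a3 b24 a5 a6 a7 a8
  row 3: b31 b32 b33 a4 b35 b36 a7 b38
No row becomes fully distinguished — the join is lossy.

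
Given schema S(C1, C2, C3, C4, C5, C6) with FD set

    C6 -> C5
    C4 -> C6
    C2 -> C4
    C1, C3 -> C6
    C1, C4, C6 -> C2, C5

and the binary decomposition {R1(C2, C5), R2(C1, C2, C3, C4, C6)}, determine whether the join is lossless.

Common attributes: R1 ∩ R2 = {C2}.
Closure of {C2}: C2 → C4 applies, adding C4; C4 → C6 applies, adding C6; C6 → C5 applies, adding C5. So (C2)⁺ = {C2, C4, C5, C6}.
This closure contains every attribute of R1, so R1 ∩ R2 → R1. The join is lossless.

Yes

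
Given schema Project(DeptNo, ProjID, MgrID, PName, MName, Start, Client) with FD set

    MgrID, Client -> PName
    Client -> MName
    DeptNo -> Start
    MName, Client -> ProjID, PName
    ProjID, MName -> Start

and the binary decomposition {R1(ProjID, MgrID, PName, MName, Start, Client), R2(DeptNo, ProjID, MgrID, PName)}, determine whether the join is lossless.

No

Common attributes: R1 ∩ R2 = {ProjID, MgrID, PName}.
No dependency enlarges {ProjID, MgrID, PName}, so (ProjID, MgrID, PName)⁺ = {ProjID, MgrID, PName}.
The closure contains neither all of R1 = {ProjID, MgrID, PName, MName, Start, Client} nor all of R2 = {DeptNo, ProjID, MgrID, PName}, so the common attributes are not a superkey of either fragment. The join is lossy.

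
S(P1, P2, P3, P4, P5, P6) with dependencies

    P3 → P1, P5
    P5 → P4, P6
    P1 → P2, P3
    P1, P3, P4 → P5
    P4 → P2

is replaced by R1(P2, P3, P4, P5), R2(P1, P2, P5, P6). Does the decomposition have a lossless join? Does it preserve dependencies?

lossy and not dependency-preserving

Lossless test: (P2, P5)⁺ = {P2, P4, P5, P6}, which is a superkey of neither fragment — lossy.
Dependency preservation: the restricted closure of {P3} across the fragments never reaches {P1, P5}, so P3 → P1, P5 cannot be enforced without a join — not preserved.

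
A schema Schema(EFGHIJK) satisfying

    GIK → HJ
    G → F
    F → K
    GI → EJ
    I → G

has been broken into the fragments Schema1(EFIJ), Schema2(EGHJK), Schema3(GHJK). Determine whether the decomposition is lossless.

Chase test. Columns are EFGHIJK; row i has aⱼ where attribute j ∈ Schemai, else bᵢⱼ.
Initial tableau (one row per fragment):
  row 1: a1 a2 b13 b14 a5 a6 b17
  row 2: a1 b22 a3 a4 b25 a6 a7
  row 3: b31 b32 a3 a4 b35 a6 a7
Rows 2 and 3 agree on G; apply G→F and equate their F entries.
No row becomes fully distinguished — the join is lossy.

No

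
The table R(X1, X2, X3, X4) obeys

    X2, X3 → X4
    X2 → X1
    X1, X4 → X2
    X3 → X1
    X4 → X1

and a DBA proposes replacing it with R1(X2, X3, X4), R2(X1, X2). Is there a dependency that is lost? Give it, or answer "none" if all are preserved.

Check X3 → X1: no single fragment contains all of {X1, X3}, and the restricted closure of {X3} across the fragments never reaches {X1}.
X2, X3 → X4 is preserved.
X2 → X1 is preserved.
X1, X4 → X2 is preserved.
X4 → X1 is preserved.

X3 → X1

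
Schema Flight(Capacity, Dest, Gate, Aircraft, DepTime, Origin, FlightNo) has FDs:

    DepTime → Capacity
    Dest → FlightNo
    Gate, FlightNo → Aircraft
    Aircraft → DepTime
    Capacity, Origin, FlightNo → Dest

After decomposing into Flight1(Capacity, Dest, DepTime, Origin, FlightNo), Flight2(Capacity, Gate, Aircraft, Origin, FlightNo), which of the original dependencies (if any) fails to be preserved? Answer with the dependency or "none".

Check Aircraft → DepTime: no single fragment contains all of {Aircraft, DepTime}, and the restricted closure of {Aircraft} across the fragments never reaches {DepTime}.
DepTime → Capacity is preserved.
Dest → FlightNo is preserved.
Gate, FlightNo → Aircraft is preserved.
Capacity, Origin, FlightNo → Dest is preserved.

Aircraft → DepTime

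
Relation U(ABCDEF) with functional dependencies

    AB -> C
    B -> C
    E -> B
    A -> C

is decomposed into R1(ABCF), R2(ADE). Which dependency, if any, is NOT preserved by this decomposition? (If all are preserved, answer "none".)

E -> B

Check E → B: no single fragment contains all of {BE}, and the restricted closure of {E} across the fragments never reaches {B}.
AB → C is preserved.
B → C is preserved.
A → C is preserved.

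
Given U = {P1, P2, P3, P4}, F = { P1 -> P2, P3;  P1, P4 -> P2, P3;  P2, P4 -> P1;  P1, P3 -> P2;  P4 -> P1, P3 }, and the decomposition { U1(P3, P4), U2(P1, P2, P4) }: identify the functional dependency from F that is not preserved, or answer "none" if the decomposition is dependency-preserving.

Check P1 → P2, P3: no single fragment contains all of {P1, P2, P3}, and the restricted closure of {P1} across the fragments never reaches {P2, P3}.
P1, P4 → P2, P3 is preserved.
P2, P4 → P1 is preserved.
P1, P3 → P2 is preserved.
P4 → P1, P3 is preserved.

P1 -> P2, P3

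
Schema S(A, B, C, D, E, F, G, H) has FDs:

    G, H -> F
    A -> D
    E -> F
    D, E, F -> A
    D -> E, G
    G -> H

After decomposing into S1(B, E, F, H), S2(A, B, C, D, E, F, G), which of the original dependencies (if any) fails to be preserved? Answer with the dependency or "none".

Check G → H: no single fragment contains all of {G, H}, and the restricted closure of {G} across the fragments never reaches {H}.
G, H → F is preserved.
A → D is preserved.
E → F is preserved.
D, E, F → A is preserved.
D → E, G is preserved.

G -> H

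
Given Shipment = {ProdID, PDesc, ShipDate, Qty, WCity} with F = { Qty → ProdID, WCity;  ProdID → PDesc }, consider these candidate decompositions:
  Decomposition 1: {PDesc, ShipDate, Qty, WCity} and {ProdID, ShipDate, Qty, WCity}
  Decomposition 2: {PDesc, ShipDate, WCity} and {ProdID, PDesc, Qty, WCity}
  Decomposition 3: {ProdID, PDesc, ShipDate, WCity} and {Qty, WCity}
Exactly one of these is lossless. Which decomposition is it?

Decomposition 1: common = {ShipDate, Qty, WCity}, closure = {ProdID, PDesc, ShipDate, Qty, WCity} → lossless.
Decomposition 2: common = {PDesc, WCity}, closure = {PDesc, WCity} → lossy.
Decomposition 3: common = {WCity}, closure = {WCity} → lossy.

Decomposition 1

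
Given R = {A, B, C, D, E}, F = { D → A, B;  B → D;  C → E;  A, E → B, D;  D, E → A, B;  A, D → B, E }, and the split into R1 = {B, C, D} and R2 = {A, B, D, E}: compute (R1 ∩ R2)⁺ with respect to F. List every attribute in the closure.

R1 ∩ R2 = {B, D}.
D → A, B applies, adding A
A, D → B, E applies, adding E
Closure: {A, B, D, E}.

A, B, D, E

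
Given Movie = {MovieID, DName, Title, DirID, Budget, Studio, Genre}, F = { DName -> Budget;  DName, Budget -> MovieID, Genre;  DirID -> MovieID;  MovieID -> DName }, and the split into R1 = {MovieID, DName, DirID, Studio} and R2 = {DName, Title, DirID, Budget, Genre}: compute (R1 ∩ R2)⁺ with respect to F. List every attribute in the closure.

R1 ∩ R2 = {DName, DirID}.
DName → Budget applies, adding Budget
DName, Budget → MovieID, Genre applies, adding MovieID, Genre
Closure: {MovieID, DName, DirID, Budget, Genre}.

MovieID, DName, DirID, Budget, Genre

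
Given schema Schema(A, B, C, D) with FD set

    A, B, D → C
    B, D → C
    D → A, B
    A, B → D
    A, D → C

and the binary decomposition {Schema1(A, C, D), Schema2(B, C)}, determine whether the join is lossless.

No

Common attributes: Schema1 ∩ Schema2 = {C}.
No dependency enlarges {C}, so (C)⁺ = {C}.
The closure contains neither all of Schema1 = {A, C, D} nor all of Schema2 = {B, C}, so the common attributes are not a superkey of either fragment. The join is lossy.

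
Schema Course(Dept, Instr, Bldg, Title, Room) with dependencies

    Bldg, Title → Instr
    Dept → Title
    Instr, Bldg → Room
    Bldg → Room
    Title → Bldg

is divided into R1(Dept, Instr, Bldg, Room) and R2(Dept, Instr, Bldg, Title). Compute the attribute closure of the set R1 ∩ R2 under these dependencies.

R1 ∩ R2 = {Dept, Instr, Bldg}.
Dept → Title applies, adding Title
Instr, Bldg → Room applies, adding Room
Closure: {Dept, Instr, Bldg, Title, Room}.

Dept, Instr, Bldg, Title, Room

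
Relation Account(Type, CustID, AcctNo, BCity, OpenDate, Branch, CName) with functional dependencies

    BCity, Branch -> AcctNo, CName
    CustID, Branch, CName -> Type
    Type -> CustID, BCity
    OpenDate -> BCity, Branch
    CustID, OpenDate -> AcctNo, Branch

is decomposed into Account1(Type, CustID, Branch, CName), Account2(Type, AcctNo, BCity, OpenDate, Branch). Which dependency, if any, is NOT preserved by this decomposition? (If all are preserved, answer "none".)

Check BCity, Branch → AcctNo, CName: no single fragment contains all of {AcctNo, BCity, Branch, CName}, and the restricted closure of {BCity, Branch} across the fragments never reaches {AcctNo, CName}.
CustID, Branch, CName → Type is preserved.
Type → CustID, BCity is preserved.
OpenDate → BCity, Branch is preserved.
CustID, OpenDate → AcctNo, Branch is preserved.

BCity, Branch -> AcctNo, CName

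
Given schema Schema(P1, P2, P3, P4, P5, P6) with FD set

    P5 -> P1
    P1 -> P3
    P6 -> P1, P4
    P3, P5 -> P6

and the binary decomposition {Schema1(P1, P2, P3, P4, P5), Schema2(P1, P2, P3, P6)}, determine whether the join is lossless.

Common attributes: Schema1 ∩ Schema2 = {P1, P2, P3}.
No dependency enlarges {P1, P2, P3}, so (P1, P2, P3)⁺ = {P1, P2, P3}.
The closure contains neither all of Schema1 = {P1, P2, P3, P4, P5} nor all of Schema2 = {P1, P2, P3, P6}, so the common attributes are not a superkey of either fragment. The join is lossy.

No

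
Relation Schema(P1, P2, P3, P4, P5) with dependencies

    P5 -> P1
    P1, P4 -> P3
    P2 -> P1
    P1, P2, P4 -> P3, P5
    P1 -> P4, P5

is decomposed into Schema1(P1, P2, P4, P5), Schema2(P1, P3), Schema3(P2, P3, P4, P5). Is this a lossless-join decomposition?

Chase test. Columns are P1, P2, P3, P4, P5; row i has aⱼ where attribute j ∈ Schemai, else bᵢⱼ.
Initial tableau (one row per fragment):
  row 1: a1 a2 b13 a4 a5
  row 2: a1 b22 a3 b24 b25
  row 3: b31 a2 a3 a4 a5
Rows 1 and 3 agree on P5; apply P5→P1 and equate their P1 entries.
Rows 1 and 3 agree on P1, P4; apply P1, P4→P3 and equate their P3 entries.
Rows 1 and 2 agree on P1; apply P1→P4, P5 and equate their P4, P5 entries.
Row 1 is now all distinguished symbols — the join is lossless.

Yes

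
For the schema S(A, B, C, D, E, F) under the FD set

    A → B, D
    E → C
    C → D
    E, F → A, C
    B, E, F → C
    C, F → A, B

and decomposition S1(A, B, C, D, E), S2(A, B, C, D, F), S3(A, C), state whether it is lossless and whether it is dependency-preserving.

Lossless test (chase): Rows 1 and 3 agree on A; apply A→B, D and equate their B, D entries. No row becomes fully distinguished — the join is lossy.
Dependency preservation: E, F → A, C; B, E, F → C are not contained in any single fragment, but the restricted closure of each left-hand side across the fragments still reaches the right-hand side; the remaining FDs each lie inside some fragment. All dependencies are preserved.

lossy but dependency-preserving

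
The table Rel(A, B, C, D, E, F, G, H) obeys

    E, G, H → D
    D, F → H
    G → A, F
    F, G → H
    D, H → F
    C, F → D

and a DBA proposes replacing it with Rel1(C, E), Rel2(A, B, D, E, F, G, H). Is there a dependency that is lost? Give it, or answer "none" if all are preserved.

Check C, F → D: no single fragment contains all of {C, D, F}, and the restricted closure of {C, F} across the fragments never reaches {D}.
E, G, H → D is preserved.
D, F → H is preserved.
G → A, F is preserved.
F, G → H is preserved.
D, H → F is preserved.

C, F → D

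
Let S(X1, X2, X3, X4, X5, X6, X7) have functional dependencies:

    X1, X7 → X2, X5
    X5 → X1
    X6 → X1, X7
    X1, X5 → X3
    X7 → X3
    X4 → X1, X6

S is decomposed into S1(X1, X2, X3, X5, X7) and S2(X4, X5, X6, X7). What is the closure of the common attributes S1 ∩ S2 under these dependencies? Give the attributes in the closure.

X1, X2, X3, X5, X7

S1 ∩ S2 = {X5, X7}.
X5 → X1 applies, adding X1
X1, X5 → X3 applies, adding X3
X1, X7 → X2, X5 applies, adding X2
Closure: {X1, X2, X3, X5, X7}.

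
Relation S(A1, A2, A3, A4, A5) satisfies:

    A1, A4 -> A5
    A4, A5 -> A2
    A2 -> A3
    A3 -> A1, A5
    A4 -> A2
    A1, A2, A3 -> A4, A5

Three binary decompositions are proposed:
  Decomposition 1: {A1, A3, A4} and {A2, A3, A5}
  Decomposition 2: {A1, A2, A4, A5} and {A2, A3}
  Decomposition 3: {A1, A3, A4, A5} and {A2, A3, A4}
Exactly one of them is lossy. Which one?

Decomposition 1: common = {A3}, closure = {A1, A3, A5} → lossy.
Decomposition 2: common = {A2}, closure = {A1, A2, A3, A4, A5} → lossless.
Decomposition 3: common = {A3, A4}, closure = {A1, A2, A3, A4, A5} → lossless.

Decomposition 1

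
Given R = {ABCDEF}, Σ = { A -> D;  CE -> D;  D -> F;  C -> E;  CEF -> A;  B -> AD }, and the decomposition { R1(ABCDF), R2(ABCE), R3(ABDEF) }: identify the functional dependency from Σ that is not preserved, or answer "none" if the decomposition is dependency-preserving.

none

A → D lies within R1.
CE → D: restricted closure across fragments reaches D.
D → F lies within R1.
C → E lies within R2.
CEF → A: restricted closure across fragments reaches A.
B → AD lies within R1.
Every dependency is enforceable on the fragments, so the decomposition is dependency-preserving.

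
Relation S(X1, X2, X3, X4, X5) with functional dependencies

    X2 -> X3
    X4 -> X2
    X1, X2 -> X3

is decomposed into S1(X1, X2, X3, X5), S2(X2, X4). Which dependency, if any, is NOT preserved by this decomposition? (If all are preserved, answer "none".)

X2 → X3 lies within S1.
X4 → X2 lies within S2.
X1, X2 → X3 lies within S1.
Every dependency is enforceable on the fragments, so the decomposition is dependency-preserving.

none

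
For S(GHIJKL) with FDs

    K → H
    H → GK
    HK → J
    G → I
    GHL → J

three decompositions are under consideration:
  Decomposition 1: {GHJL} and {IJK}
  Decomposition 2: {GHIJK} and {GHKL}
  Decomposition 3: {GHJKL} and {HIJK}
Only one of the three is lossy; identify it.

Decomposition 1: common = {J}, closure = {J} → lossy.
Decomposition 2: common = {GHK}, closure = {GHIJK} → lossless.
Decomposition 3: common = {HJK}, closure = {GHIJK} → lossless.

Decomposition 1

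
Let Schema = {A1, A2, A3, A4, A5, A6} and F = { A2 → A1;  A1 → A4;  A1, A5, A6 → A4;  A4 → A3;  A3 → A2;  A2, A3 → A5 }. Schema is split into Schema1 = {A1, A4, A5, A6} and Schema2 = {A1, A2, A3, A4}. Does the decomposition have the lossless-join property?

Common attributes: Schema1 ∩ Schema2 = {A1, A4}.
Closure of {A1, A4}: A4 → A3 applies, adding A3; A3 → A2 applies, adding A2; A2, A3 → A5 applies, adding A5. So (A1, A4)⁺ = {A1, A2, A3, A4, A5}.
This closure contains every attribute of Schema2, so Schema1 ∩ Schema2 → Schema2. The join is lossless.

Yes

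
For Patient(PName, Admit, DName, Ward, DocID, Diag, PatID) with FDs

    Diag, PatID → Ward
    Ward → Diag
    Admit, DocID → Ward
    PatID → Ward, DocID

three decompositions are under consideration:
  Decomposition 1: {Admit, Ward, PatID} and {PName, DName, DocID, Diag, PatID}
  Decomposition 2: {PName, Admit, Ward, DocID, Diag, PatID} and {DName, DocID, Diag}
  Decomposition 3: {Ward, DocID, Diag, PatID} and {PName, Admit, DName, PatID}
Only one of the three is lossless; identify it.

Decomposition 1: common = {PatID}, closure = {Ward, DocID, Diag, PatID} → lossy.
Decomposition 2: common = {DocID, Diag}, closure = {DocID, Diag} → lossy.
Decomposition 3: common = {PatID}, closure = {Ward, DocID, Diag, PatID} → lossless.

Decomposition 3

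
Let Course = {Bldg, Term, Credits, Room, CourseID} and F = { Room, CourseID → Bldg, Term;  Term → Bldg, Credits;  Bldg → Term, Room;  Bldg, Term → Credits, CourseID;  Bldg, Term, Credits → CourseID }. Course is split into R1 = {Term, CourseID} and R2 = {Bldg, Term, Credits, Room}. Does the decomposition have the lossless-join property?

Yes

Common attributes: R1 ∩ R2 = {Term}.
Closure of {Term}: Term → Bldg, Credits applies, adding Bldg, Credits; Bldg → Term, Room applies, adding Room; Bldg, Term → Credits, CourseID applies, adding CourseID. So (Term)⁺ = {Bldg, Term, Credits, Room, CourseID}.
This closure contains every attribute of R1, so R1 ∩ R2 → R1. The join is lossless.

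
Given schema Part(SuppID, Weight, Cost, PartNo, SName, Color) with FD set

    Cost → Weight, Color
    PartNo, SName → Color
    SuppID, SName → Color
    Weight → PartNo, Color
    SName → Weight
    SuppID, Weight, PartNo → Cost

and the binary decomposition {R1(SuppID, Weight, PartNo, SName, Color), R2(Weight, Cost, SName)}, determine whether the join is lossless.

No

Common attributes: R1 ∩ R2 = {Weight, SName}.
Closure of {Weight, SName}: Weight → PartNo, Color applies, adding PartNo, Color. So (Weight, SName)⁺ = {Weight, PartNo, SName, Color}.
The closure contains neither all of R1 = {SuppID, Weight, PartNo, SName, Color} nor all of R2 = {Weight, Cost, SName}, so the common attributes are not a superkey of either fragment. The join is lossy.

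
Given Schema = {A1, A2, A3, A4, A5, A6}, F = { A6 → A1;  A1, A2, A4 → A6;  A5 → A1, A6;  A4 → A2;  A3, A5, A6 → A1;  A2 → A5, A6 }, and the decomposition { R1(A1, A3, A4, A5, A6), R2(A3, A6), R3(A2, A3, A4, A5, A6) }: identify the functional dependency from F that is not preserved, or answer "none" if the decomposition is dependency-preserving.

A6 → A1 lies within R1.
A1, A2, A4 → A6: restricted closure across fragments reaches A6.
A5 → A1, A6 lies within R1.
A4 → A2 lies within R3.
A3, A5, A6 → A1 lies within R1.
A2 → A5, A6 lies within R3.
Every dependency is enforceable on the fragments, so the decomposition is dependency-preserving.

none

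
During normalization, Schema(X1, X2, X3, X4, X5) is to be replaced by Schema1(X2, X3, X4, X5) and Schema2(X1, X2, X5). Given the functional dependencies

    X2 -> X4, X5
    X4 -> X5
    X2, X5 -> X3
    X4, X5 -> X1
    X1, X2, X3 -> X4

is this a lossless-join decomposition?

Common attributes: Schema1 ∩ Schema2 = {X2, X5}.
Closure of {X2, X5}: X2 → X4, X5 applies, adding X4; X2, X5 → X3 applies, adding X3; X4, X5 → X1 applies, adding X1. So (X2, X5)⁺ = {X1, X2, X3, X4, X5}.
This closure contains every attribute of Schema1, so Schema1 ∩ Schema2 → Schema1. The join is lossless.

Yes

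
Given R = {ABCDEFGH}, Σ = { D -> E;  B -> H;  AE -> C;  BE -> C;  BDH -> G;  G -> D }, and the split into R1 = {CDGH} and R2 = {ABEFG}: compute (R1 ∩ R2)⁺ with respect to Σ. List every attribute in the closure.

DEG

R1 ∩ R2 = {G}.
G → D applies, adding D
D → E applies, adding E
Closure: {DEG}.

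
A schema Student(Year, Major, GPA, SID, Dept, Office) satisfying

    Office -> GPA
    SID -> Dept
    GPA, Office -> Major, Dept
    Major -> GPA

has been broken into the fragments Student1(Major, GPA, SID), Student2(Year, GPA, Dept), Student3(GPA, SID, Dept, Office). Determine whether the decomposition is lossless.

No

Chase test. Columns are Year, Major, GPA, SID, Dept, Office; row i has aⱼ where attribute j ∈ Studenti, else bᵢⱼ.
Initial tableau (one row per fragment):
  row 1: b11 a2 a3 a4 b15 b16
  row 2: a1 b22 a3 b24 a5 b26
  row 3: b31 b32 a3 a4 a5 a6
Rows 1 and 3 agree on SID; apply SID→Dept and equate their Dept entries.
No row becomes fully distinguished — the join is lossy.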